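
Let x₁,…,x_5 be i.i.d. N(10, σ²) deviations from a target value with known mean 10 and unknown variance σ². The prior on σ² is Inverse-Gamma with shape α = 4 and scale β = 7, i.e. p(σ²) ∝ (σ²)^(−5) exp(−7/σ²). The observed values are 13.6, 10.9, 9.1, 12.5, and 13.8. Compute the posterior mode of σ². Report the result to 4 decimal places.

Sum of squared deviations about the known mean: SS = (13.6−10)² + (10.9−10)² + (9.1−10)² + (12.5−10)² + (13.8−10)² = 35.27.
The Normal likelihood contributes (σ²)^(−n/2) exp(−SS/(2σ²)), so the posterior is Inverse-Gamma(α + n/2, β + SS/2) = Inverse-Gamma(6.5, 24.635).
The mode of Inverse-Gamma(a, b) is b/(a+1) = 24.635/7.5 ≈ 3.2847.

σ̂²_MAP = 3.2847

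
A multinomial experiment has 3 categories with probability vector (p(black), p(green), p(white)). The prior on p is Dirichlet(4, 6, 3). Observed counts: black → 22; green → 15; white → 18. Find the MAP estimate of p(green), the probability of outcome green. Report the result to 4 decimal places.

The posterior is Dirichlet(αᵢ + nᵢ) = Dirichlet(26, 21, 21).
For a Dirichlet(a₁,…,a_K) with all aᵢ > 1, the mode has j-th component (aⱼ − 1)/(Σaᵢ − K).
Here Σaᵢ = 68 and K = 3, so p(green) = (21 − 1)/(68 − 3) = 20/65 ≈ 0.3077.

MAP estimate of p(green) = 0.3077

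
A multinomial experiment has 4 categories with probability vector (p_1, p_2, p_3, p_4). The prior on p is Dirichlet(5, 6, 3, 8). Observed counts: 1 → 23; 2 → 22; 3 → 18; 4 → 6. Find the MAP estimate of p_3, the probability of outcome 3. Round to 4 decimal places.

MAP estimate: 0.2299

The posterior is Dirichlet(αᵢ + nᵢ) = Dirichlet(28, 28, 21, 14).
For a Dirichlet(a₁,…,a_K) with all aᵢ > 1, the mode has j-th component (aⱼ − 1)/(Σaᵢ − K).
Here Σaᵢ = 91 and K = 4, so p_3 = (21 − 1)/(91 − 4) = 20/87 ≈ 0.2299.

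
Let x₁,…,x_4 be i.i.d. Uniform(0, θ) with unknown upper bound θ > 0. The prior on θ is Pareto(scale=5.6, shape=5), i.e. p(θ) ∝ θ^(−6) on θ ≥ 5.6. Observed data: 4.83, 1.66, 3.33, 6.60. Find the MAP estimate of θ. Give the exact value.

The Uniform(0, θ) likelihood is θ^(−n) for θ ≥ max(xᵢ), zero otherwise. Here max(xᵢ) = 6.60.
Posterior ∝ θ^(−6) · θ^(−4) = θ^(−10) on θ ≥ max(5.6, 6.60) = 6.60.
This density is strictly decreasing in θ, so the posterior mode lies at the lower boundary of the support.

θ̂_MAP = 6.60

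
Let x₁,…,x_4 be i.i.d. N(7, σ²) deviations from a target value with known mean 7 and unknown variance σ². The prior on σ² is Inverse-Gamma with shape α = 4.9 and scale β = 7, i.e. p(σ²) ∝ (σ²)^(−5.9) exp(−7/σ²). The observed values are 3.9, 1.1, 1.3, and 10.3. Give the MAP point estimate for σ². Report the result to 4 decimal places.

σ̂²_MAP = 6.4430

Sum of squared deviations about the known mean: SS = (3.9−7)² + (1.1−7)² + (1.3−7)² + (10.3−7)² = 87.8.
The Normal likelihood contributes (σ²)^(−n/2) exp(−SS/(2σ²)), so the posterior is Inverse-Gamma(α + n/2, β + SS/2) = Inverse-Gamma(6.9, 50.9).
The mode of Inverse-Gamma(a, b) is b/(a+1) = 50.9/7.9 ≈ 6.4430.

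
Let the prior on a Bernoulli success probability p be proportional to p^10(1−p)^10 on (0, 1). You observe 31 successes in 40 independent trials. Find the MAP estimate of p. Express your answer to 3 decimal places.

The prior density ∝ p^10(1−p)^10 is the kernel of Beta(11, 11).
Data: 31 successes in 40 trials. The binomial likelihood contributes p^31(1−p)^9, so the posterior is Beta(11+31, 11+9) = Beta(42, 20).
For Beta(a, b) with a, b > 1 the mode is (a−1)/(a+b−2) = 41/60 ≈ 0.683.

p̂_MAP = 0.683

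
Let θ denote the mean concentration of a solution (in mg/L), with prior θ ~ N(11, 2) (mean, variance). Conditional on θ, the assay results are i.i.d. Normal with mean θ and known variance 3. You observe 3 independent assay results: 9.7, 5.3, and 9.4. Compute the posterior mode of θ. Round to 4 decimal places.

θ̂_MAP = 9.0889

n = 3; x̄ = (9.7 + 5.3 + 9.4)/3 = 24.4/3 = 122/15 ≈ 8.1333.
For a Normal prior and Normal likelihood with known variance, the posterior is Normal; its mode equals its mean, the precision-weighted average.
Prior precision 1/σ₀² = 1/2 = 0.5; data precision n/σ² = 3/3 = 1.
θ̂ = (0.5·11 + 1·(122/15)) / (0.5 + 1) = (409/30)/1.5 = 409/45 ≈ 9.0889.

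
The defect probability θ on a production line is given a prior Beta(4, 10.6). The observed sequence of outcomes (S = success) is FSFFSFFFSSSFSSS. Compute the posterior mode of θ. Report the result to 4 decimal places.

Prior: Beta(4, 10.6).
Data: 8 successes in 15 trials (from the sequence). The binomial likelihood contributes θ^8(1−θ)^7, so the posterior is Beta(4+8, 10.6+7) = Beta(12, 17.6).
For Beta(a, b) with a, b > 1 the mode is (a−1)/(a+b−2) = 11/27.6 ≈ 0.3986.

θ̂_MAP = 0.3986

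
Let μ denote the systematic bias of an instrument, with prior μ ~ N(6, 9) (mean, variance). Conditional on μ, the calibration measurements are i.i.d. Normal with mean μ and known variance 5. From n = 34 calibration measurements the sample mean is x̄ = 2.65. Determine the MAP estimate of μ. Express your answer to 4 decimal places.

μ̂_MAP = 2.7039

n = 34, x̄ = 2.65.
For a Normal prior and Normal likelihood with known variance, the posterior is Normal; its mode equals its mean, the precision-weighted average.
Prior precision 1/σ₀² = 1/9; data precision n/σ² = 34/5 = 6.8.
μ̂ = ((1/9)·6 + 6.8·2.65) / (1/9 + 6.8) = (2803/150)/(311/45) = 8409/3110 ≈ 2.7039.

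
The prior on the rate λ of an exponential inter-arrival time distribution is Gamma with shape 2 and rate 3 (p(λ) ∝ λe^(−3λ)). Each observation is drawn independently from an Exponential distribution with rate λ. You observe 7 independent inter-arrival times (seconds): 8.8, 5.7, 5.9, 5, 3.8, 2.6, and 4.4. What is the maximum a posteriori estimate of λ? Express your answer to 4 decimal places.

λ̂_MAP = 0.2041

The Exponential(rate=λ) likelihood is ∝ λ^n e^(−λΣtᵢ). Here n = 7 and Σtᵢ = 8.8 + 5.7 + 5.9 + 5 + 3.8 + 2.6 + 4.4 = 36.2.
Posterior ∝ λe^(−3λ) · λ^7e^(−36.2λ) = λ^8e^(−39.2λ), i.e. Gamma(9, 39.2).
Mode = (a−1)/b = 8/39.2 ≈ 0.2041.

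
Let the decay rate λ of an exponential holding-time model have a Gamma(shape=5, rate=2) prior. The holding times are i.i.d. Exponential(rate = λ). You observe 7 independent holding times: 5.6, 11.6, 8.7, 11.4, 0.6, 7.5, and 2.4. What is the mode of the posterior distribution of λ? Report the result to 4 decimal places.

λ̂_MAP = 0.2209

The Exponential(rate=λ) likelihood is ∝ λ^n e^(−λΣtᵢ). Here n = 7 and Σtᵢ = 5.6 + 11.6 + 8.7 + 11.4 + 0.6 + 7.5 + 2.4 = 47.8.
Posterior ∝ λ^4e^(−2λ) · λ^7e^(−47.8λ) = λ^11e^(−49.8λ), i.e. Gamma(12, 49.8).
Mode = (a−1)/b = 11/49.8 ≈ 0.2209.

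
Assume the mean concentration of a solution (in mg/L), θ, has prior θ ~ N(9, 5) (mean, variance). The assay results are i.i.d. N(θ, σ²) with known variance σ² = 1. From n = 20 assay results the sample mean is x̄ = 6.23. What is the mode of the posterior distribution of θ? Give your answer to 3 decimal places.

n = 20, x̄ = 6.23.
For a Normal prior and Normal likelihood with known variance, the posterior is Normal; its mode equals its mean, the precision-weighted average.
Prior precision 1/σ₀² = 1/5 = 0.2; data precision n/σ² = 20/1 = 20.
θ̂ = (0.2·9 + 20·6.23) / (0.2 + 20) = 126.4/20.2 = 632/101 ≈ 6.257.

θ̂_MAP = 6.257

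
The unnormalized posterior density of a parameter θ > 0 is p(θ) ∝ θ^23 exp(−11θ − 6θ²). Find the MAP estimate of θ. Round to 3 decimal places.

θ̂_MAP = 1.000

ℓ'(θ) = 23/θ − 11 − 12θ. Setting this to zero and multiplying by θ: 12θ² + 11θ − 23 = 0.
θ = (−11 + √(11² + 4·12·23)) / (2·12) = (−11 + √1225) / 24 = (−11 + 35)/24 = 1.
ℓ''(θ) = −23/θ² − 12 < 0, confirming a maximum.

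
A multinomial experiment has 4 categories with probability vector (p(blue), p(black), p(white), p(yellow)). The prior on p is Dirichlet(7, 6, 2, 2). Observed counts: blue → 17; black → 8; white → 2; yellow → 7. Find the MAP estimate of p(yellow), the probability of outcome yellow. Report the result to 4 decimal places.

The posterior is Dirichlet(αᵢ + nᵢ) = Dirichlet(24, 14, 4, 9).
For a Dirichlet(a₁,…,a_K) with all aᵢ > 1, the mode has j-th component (aⱼ − 1)/(Σaᵢ − K).
Here Σaᵢ = 51 and K = 4, so p(yellow) = (9 − 1)/(51 − 4) = 8/47 ≈ 0.1702.

MAP estimate of p(yellow) = 0.1702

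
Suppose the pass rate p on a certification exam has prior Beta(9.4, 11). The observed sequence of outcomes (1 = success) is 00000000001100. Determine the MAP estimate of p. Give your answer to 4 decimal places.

Prior: Beta(9.4, 11).
Data: 2 successes in 14 trials (from the sequence). The binomial likelihood contributes p^2(1−p)^12, so the posterior is Beta(9.4+2, 11+12) = Beta(11.4, 23).
For Beta(a, b) with a, b > 1 the mode is (a−1)/(a+b−2) = 10.4/32.4 ≈ 0.3210.

p̂_MAP = 0.3210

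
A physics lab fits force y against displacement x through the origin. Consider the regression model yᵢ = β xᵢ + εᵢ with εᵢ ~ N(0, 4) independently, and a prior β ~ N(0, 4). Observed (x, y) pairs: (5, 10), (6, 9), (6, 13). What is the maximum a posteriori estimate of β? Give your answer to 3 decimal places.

β̂_MAP = 1.857

log p(β | y) = −Σ(yᵢ − βxᵢ)²/(2·4) − β²/(2·4) + const.
Setting the derivative to zero: Σxᵢ(yᵢ − βxᵢ)/4 − β/4 = 0, so β = Σxᵢyᵢ / (Σxᵢ² + σ²/τ²).
Σxᵢyᵢ = 5·10 + 6·9 + 6·13 = 182; Σxᵢ² = 97; σ²/τ² = 1.
β̂_MAP = 182 / (97 + 1) = 182/98 ≈ 1.857.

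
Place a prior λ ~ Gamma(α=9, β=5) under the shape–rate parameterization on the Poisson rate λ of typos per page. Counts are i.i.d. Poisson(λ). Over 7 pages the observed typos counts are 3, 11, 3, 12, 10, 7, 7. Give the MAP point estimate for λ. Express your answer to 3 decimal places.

Σxᵢ = 3+11+3+12+10+7+7 = 53, with n = 7.
Posterior ∝ λ^8e^(−5λ) · λ^53e^(−7λ) = λ^61e^(−12λ), i.e. Gamma(shape=62, rate=12).
The mode of a Gamma(a, b) with a ≥ 1 (shape–rate) is (a−1)/b = 61/12 ≈ 5.083.

λ̂_MAP = 5.083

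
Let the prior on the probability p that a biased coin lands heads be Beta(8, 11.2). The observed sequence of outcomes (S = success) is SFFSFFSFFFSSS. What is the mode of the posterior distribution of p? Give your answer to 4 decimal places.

Prior: Beta(8, 11.2).
Data: 6 successes in 13 trials (from the sequence). The binomial likelihood contributes p^6(1−p)^7, so the posterior is Beta(8+6, 11.2+7) = Beta(14, 18.2).
For Beta(a, b) with a, b > 1 the mode is (a−1)/(a+b−2) = 13/30.2 ≈ 0.4305.

p̂_MAP = 0.4305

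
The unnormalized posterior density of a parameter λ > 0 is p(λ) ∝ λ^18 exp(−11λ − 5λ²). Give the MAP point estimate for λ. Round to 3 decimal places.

λ̂_MAP = 0.900

ℓ'(λ) = 18/λ − 11 − 10λ. Setting this to zero and multiplying by λ: 10λ² + 11λ − 18 = 0.
λ = (−11 + √(11² + 4·10·18)) / (2·10) = (−11 + √841) / 20 = (−11 + 29)/20 = 9/10.
ℓ''(λ) = −18/λ² − 10 < 0, confirming a maximum.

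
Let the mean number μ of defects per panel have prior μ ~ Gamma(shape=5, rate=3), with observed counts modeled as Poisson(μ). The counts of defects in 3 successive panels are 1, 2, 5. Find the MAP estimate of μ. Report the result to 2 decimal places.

μ̂_MAP = 2.00

Σxᵢ = 1+2+5 = 8, with n = 3.
Posterior ∝ μ^4e^(−3μ) · μ^8e^(−3μ) = μ^12e^(−6μ), i.e. Gamma(shape=13, rate=6).
The mode of a Gamma(a, b) with a ≥ 1 (shape–rate) is (a−1)/b = 12/6 ≈ 2.00.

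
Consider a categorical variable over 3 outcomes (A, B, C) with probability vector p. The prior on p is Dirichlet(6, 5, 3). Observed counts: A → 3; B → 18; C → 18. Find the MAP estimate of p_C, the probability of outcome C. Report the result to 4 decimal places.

MAP estimate of p_C = 0.4000

The posterior is Dirichlet(αᵢ + nᵢ) = Dirichlet(9, 23, 21).
For a Dirichlet(a₁,…,a_K) with all aᵢ > 1, the mode has j-th component (aⱼ − 1)/(Σaᵢ − K).
Here Σaᵢ = 53 and K = 3, so p_C = (21 − 1)/(53 − 3) = 20/50 ≈ 0.4000.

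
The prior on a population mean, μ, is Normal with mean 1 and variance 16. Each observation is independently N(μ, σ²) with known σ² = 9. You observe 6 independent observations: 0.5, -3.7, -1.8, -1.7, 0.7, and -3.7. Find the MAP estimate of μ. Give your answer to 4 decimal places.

μ̂_MAP = -1.3924

n = 6; x̄ = (0.5 + (-3.7) + (-1.8) + (-1.7) + 0.7 + (-3.7))/6 = -9.7/6 = -97/60 ≈ -1.6167.
For a Normal prior and Normal likelihood with known variance, the posterior is Normal; its mode equals its mean, the precision-weighted average.
Prior precision 1/σ₀² = 1/16 = 0.0625; data precision n/σ² = 6/9 = 2/3.
μ̂ = (0.0625·1 + (2/3)·(-97/60)) / (0.0625 + 2/3) = (-731/720)/(35/48) = -731/525 ≈ -1.3924.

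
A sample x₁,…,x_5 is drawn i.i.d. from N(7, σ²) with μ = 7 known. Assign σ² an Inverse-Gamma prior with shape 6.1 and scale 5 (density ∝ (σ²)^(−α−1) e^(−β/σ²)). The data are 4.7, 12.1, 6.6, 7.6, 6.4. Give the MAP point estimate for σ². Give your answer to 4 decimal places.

Sum of squared deviations about the known mean: SS = (4.7−7)² + (12.1−7)² + (6.6−7)² + (7.6−7)² + (6.4−7)² = 32.18.
The Normal likelihood contributes (σ²)^(−n/2) exp(−SS/(2σ²)), so the posterior is Inverse-Gamma(α + n/2, β + SS/2) = Inverse-Gamma(8.6, 21.09).
The mode of Inverse-Gamma(a, b) is b/(a+1) = 21.09/9.6 ≈ 2.1969.

σ̂²_MAP = 2.1969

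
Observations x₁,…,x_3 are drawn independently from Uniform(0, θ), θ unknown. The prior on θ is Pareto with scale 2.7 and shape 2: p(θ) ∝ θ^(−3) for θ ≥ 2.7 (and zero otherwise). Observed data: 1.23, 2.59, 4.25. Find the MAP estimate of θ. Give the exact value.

θ̂_MAP = 4.25

The Uniform(0, θ) likelihood is θ^(−n) for θ ≥ max(xᵢ), zero otherwise. Here max(xᵢ) = 4.25.
Posterior ∝ θ^(−3) · θ^(−3) = θ^(−6) on θ ≥ max(2.7, 4.25) = 4.25.
This density is strictly decreasing in θ, so the posterior mode lies at the lower boundary of the support.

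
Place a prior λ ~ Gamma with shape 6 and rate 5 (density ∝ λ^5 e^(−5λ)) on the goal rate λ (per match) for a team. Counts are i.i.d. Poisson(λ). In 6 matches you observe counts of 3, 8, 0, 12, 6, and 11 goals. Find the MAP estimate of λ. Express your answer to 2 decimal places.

Σxᵢ = 3+8+0+12+6+11 = 40, with n = 6.
Posterior ∝ λ^5e^(−5λ) · λ^40e^(−6λ) = λ^45e^(−11λ), i.e. Gamma(shape=46, rate=11).
The mode of a Gamma(a, b) with a ≥ 1 (shape–rate) is (a−1)/b = 45/11 ≈ 4.09.

λ̂_MAP = 4.09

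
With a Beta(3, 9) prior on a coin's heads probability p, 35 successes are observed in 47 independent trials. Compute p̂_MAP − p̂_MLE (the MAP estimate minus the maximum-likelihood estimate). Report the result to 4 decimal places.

MAP − MLE = -0.0956

Posterior is Beta(38, 21); MAP = (38−1)/(59−2) = 37/57 ≈ 0.64912.
MLE ignores the prior: p̂_MLE = k/n = 35/47 ≈ 0.74468.
Difference = 37/57 − 35/47 = -256/2679 ≈ -0.0956.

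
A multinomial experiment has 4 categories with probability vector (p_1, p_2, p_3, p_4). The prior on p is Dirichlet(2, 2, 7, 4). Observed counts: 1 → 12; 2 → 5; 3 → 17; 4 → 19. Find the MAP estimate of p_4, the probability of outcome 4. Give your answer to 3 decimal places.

The posterior is Dirichlet(αᵢ + nᵢ) = Dirichlet(14, 7, 24, 23).
For a Dirichlet(a₁,…,a_K) with all aᵢ > 1, the mode has j-th component (aⱼ − 1)/(Σaᵢ − K).
Here Σaᵢ = 68 and K = 4, so p_4 = (23 − 1)/(68 − 4) = 22/64 ≈ 0.344.

MAP estimate: 0.344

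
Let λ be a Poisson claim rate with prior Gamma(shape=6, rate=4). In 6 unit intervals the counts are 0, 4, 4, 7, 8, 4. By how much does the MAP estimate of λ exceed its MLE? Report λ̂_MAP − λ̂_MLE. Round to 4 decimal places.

MAP − MLE = -1.3000

Σxᵢ = 27. Posterior is Gamma(33, 10); MAP = (33−1)/10 = 32/10 ≈ 3.20000.
MLE = x̄ = 27/6 ≈ 4.50000.
Difference = 32/10 − 27/6 = -13/10 ≈ -1.3000.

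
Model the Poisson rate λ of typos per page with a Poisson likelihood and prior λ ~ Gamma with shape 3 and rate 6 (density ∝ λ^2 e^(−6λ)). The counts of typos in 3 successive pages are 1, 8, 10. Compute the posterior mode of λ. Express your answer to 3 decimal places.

Σxᵢ = 1+8+10 = 19, with n = 3.
Posterior ∝ λ^2e^(−6λ) · λ^19e^(−3λ) = λ^21e^(−9λ), i.e. Gamma(shape=22, rate=9).
The mode of a Gamma(a, b) with a ≥ 1 (shape–rate) is (a−1)/b = 21/9 ≈ 2.333.

λ̂_MAP = 2.333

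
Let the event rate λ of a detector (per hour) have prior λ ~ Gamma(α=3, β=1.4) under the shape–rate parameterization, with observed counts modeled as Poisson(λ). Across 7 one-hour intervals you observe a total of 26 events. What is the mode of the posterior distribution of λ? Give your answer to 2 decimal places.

Σxᵢ = 26, n = 7.
Posterior ∝ λ^2e^(−1.4λ) · λ^26e^(−7λ) = λ^28e^(−8.4λ), i.e. Gamma(shape=29, rate=8.4).
The mode of a Gamma(a, b) with a ≥ 1 (shape–rate) is (a−1)/b = 28/8.4 ≈ 3.33.

λ̂_MAP = 3.33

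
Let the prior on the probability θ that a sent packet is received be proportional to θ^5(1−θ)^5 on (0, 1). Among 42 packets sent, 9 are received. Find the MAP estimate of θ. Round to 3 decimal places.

θ̂_MAP = 0.269

The prior density ∝ θ^5(1−θ)^5 is the kernel of Beta(6, 6).
Data: 9 successes in 42 trials. The binomial likelihood contributes θ^9(1−θ)^33, so the posterior is Beta(6+9, 6+33) = Beta(15, 39).
For Beta(a, b) with a, b > 1 the mode is (a−1)/(a+b−2) = 14/52 ≈ 0.269.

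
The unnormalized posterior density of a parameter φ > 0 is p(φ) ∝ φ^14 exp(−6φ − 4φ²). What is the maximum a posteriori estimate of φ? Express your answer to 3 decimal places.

φ̂_MAP = 1.000

ℓ'(φ) = 14/φ − 6 − 8φ. Setting this to zero and multiplying by φ: 8φ² + 6φ − 14 = 0.
φ = (−6 + √(6² + 4·8·14)) / (2·8) = (−6 + √484) / 16 = (−6 + 22)/16 = 1.
ℓ''(φ) = −14/φ² − 8 < 0, confirming a maximum.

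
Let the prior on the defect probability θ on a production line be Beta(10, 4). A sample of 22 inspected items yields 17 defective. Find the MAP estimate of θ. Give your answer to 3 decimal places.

Prior: Beta(10, 4).
Data: 17 successes in 22 trials. The binomial likelihood contributes θ^17(1−θ)^5, so the posterior is Beta(10+17, 4+5) = Beta(27, 9).
For Beta(a, b) with a, b > 1 the mode is (a−1)/(a+b−2) = 26/34 ≈ 0.765.

θ̂_MAP = 0.765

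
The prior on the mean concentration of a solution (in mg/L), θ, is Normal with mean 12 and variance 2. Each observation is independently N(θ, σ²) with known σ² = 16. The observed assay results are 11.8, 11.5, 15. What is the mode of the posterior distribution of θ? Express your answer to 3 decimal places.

θ̂_MAP = 12.209

n = 3; x̄ = (11.8 + 11.5 + 15)/3 = 38.3/3 = 383/30 ≈ 12.7667.
For a Normal prior and Normal likelihood with known variance, the posterior is Normal; its mode equals its mean, the precision-weighted average.
Prior precision 1/σ₀² = 1/2 = 0.5; data precision n/σ² = 3/16 = 0.1875.
θ̂ = (0.5·12 + 0.1875·(383/30)) / (0.5 + 0.1875) = 8.39375/0.6875 = 1343/110 ≈ 12.209.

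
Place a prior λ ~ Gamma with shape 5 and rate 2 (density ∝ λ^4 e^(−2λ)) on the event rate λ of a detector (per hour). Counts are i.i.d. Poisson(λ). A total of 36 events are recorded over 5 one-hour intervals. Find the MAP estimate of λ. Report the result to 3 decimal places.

λ̂_MAP = 5.714

Σxᵢ = 36, n = 5.
Posterior ∝ λ^4e^(−2λ) · λ^36e^(−5λ) = λ^40e^(−7λ), i.e. Gamma(shape=41, rate=7).
The mode of a Gamma(a, b) with a ≥ 1 (shape–rate) is (a−1)/b = 40/7 ≈ 5.714.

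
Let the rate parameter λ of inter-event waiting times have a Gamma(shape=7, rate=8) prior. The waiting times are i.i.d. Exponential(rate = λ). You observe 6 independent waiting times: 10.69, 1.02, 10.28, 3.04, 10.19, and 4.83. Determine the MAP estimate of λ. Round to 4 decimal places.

The Exponential(rate=λ) likelihood is ∝ λ^n e^(−λΣtᵢ). Here n = 6 and Σtᵢ = 10.69 + 1.02 + 10.28 + 3.04 + 10.19 + 4.83 = 40.05.
Posterior ∝ λ^6e^(−8λ) · λ^6e^(−40.05λ) = λ^12e^(−48.05λ), i.e. Gamma(13, 48.05).
Mode = (a−1)/b = 12/48.05 ≈ 0.2497.

λ̂_MAP = 0.2497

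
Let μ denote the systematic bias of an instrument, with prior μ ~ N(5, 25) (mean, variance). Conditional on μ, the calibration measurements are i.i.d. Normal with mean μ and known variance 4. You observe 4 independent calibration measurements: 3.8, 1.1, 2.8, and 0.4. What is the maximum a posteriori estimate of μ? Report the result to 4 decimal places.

μ̂_MAP = 2.1394

n = 4; x̄ = (3.8 + 1.1 + 2.8 + 0.4)/4 = 8.1/4 = 2.025.
For a Normal prior and Normal likelihood with known variance, the posterior is Normal; its mode equals its mean, the precision-weighted average.
Prior precision 1/σ₀² = 1/25 = 0.04; data precision n/σ² = 4/4 = 1.
μ̂ = (0.04·5 + 1·2.025) / (0.04 + 1) = 2.225/1.04 = 445/208 ≈ 2.1394.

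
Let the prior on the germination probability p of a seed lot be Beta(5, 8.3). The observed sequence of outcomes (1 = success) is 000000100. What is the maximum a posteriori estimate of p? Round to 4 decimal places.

Prior: Beta(5, 8.3).
Data: 1 success in 9 trials (from the sequence). The binomial likelihood contributes p(1−p)^8, so the posterior is Beta(5+1, 8.3+8) = Beta(6, 16.3).
For Beta(a, b) with a, b > 1 the mode is (a−1)/(a+b−2) = 5/20.3 ≈ 0.2463.

p̂_MAP = 0.2463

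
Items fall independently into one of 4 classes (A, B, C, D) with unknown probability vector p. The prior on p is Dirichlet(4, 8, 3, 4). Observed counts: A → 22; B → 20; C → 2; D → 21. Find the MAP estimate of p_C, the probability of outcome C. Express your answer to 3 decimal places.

The posterior is Dirichlet(αᵢ + nᵢ) = Dirichlet(26, 28, 5, 25).
For a Dirichlet(a₁,…,a_K) with all aᵢ > 1, the mode has j-th component (aⱼ − 1)/(Σaᵢ − K).
Here Σaᵢ = 84 and K = 4, so p_C = (5 − 1)/(84 − 4) = 4/80 ≈ 0.050.

MAP estimate of p_C = 0.050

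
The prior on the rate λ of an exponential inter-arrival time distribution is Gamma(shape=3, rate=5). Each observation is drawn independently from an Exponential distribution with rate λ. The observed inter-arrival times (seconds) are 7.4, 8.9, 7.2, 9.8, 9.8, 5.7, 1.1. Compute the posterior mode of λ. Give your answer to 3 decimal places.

The Exponential(rate=λ) likelihood is ∝ λ^n e^(−λΣtᵢ). Here n = 7 and Σtᵢ = 7.4 + 8.9 + 7.2 + 9.8 + 9.8 + 5.7 + 1.1 = 49.9.
Posterior ∝ λ^2e^(−5λ) · λ^7e^(−49.9λ) = λ^9e^(−54.9λ), i.e. Gamma(10, 54.9).
Mode = (a−1)/b = 9/54.9 ≈ 0.164.

λ̂_MAP = 0.164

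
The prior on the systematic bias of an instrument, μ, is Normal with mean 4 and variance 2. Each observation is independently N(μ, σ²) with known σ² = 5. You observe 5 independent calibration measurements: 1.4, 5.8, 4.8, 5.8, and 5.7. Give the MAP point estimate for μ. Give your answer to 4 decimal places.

n = 5; x̄ = (1.4 + 5.8 + 4.8 + 5.8 + 5.7)/5 = 23.5/5 = 4.7.
For a Normal prior and Normal likelihood with known variance, the posterior is Normal; its mode equals its mean, the precision-weighted average.
Prior precision 1/σ₀² = 1/2 = 0.5; data precision n/σ² = 5/5 = 1.
μ̂ = (0.5·4 + 1·4.7) / (0.5 + 1) = 6.7/1.5 = 67/15 ≈ 4.4667.

μ̂_MAP = 4.4667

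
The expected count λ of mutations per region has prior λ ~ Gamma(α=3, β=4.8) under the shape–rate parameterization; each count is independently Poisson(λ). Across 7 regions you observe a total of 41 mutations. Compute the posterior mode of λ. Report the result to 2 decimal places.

λ̂_MAP = 3.64

Σxᵢ = 41, n = 7.
Posterior ∝ λ^2e^(−4.8λ) · λ^41e^(−7λ) = λ^43e^(−11.8λ), i.e. Gamma(shape=44, rate=11.8).
The mode of a Gamma(a, b) with a ≥ 1 (shape–rate) is (a−1)/b = 43/11.8 ≈ 3.64.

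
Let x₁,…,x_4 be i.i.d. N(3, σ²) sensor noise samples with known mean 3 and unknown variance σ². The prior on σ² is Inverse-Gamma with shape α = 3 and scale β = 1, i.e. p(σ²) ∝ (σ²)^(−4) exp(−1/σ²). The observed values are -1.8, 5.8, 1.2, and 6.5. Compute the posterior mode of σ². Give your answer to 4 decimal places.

Sum of squared deviations about the known mean: SS = (-1.8−3)² + (5.8−3)² + (1.2−3)² + (6.5−3)² = 46.37.
The Normal likelihood contributes (σ²)^(−n/2) exp(−SS/(2σ²)), so the posterior is Inverse-Gamma(α + n/2, β + SS/2) = Inverse-Gamma(5, 24.185).
The mode of Inverse-Gamma(a, b) is b/(a+1) = 24.185/6 ≈ 4.0308.

σ̂²_MAP = 4.0308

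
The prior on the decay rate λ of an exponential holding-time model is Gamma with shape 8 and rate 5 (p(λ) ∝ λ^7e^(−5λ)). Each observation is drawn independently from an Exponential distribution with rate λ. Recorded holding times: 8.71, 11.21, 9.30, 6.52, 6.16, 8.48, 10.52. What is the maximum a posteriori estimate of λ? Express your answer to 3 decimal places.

λ̂_MAP = 0.212

The Exponential(rate=λ) likelihood is ∝ λ^n e^(−λΣtᵢ). Here n = 7 and Σtᵢ = 8.71 + 11.21 + 9.30 + 6.52 + 6.16 + 8.48 + 10.52 = 60.90.
Posterior ∝ λ^7e^(−5λ) · λ^7e^(−60.90λ) = λ^14e^(−65.90λ), i.e. Gamma(15, 65.90).
Mode = (a−1)/b = 14/65.90 ≈ 0.212.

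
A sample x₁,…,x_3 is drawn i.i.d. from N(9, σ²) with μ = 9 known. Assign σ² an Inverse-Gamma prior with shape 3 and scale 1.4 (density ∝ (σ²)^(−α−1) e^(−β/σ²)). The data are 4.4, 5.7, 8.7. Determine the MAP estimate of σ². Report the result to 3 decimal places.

σ̂²_MAP = 3.176

Sum of squared deviations about the known mean: SS = (4.4−9)² + (5.7−9)² + (8.7−9)² = 32.14.
The Normal likelihood contributes (σ²)^(−n/2) exp(−SS/(2σ²)), so the posterior is Inverse-Gamma(α + n/2, β + SS/2) = Inverse-Gamma(4.5, 17.47).
The mode of Inverse-Gamma(a, b) is b/(a+1) = 17.47/5.5 ≈ 3.176.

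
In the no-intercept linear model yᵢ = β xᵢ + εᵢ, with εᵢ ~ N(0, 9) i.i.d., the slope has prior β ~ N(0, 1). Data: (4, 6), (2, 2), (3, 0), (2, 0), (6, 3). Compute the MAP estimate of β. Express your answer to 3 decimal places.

log p(β | y) = −Σ(yᵢ − βxᵢ)²/(2·9) − β²/(2·1) + const.
Setting the derivative to zero: Σxᵢ(yᵢ − βxᵢ)/9 − β/1 = 0, so β = Σxᵢyᵢ / (Σxᵢ² + σ²/τ²).
Σxᵢyᵢ = 4·6 + 2·2 + 3·0 + 2·0 + 6·3 = 46; Σxᵢ² = 69; σ²/τ² = 9.
β̂_MAP = 46 / (69 + 9) = 46/78 ≈ 0.590.

β̂_MAP = 0.590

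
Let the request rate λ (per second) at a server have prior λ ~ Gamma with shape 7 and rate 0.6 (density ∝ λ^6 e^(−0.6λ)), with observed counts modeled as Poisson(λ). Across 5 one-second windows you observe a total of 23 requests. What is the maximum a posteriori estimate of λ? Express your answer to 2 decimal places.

λ̂_MAP = 5.18

Σxᵢ = 23, n = 5.
Posterior ∝ λ^6e^(−0.6λ) · λ^23e^(−5λ) = λ^29e^(−5.6λ), i.e. Gamma(shape=30, rate=5.6).
The mode of a Gamma(a, b) with a ≥ 1 (shape–rate) is (a−1)/b = 29/5.6 ≈ 5.18.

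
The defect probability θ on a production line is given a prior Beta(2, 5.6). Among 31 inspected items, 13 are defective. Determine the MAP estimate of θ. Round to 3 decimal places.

Prior: Beta(2, 5.6).
Data: 13 successes in 31 trials. The binomial likelihood contributes θ^13(1−θ)^18, so the posterior is Beta(2+13, 5.6+18) = Beta(15, 23.6).
For Beta(a, b) with a, b > 1 the mode is (a−1)/(a+b−2) = 14/36.6 ≈ 0.383.

θ̂_MAP = 0.383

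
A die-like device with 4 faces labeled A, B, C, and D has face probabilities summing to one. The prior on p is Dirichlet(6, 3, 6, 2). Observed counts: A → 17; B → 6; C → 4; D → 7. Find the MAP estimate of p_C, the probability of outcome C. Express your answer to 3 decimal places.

MAP estimate of p_C = 0.191

The posterior is Dirichlet(αᵢ + nᵢ) = Dirichlet(23, 9, 10, 9).
For a Dirichlet(a₁,…,a_K) with all aᵢ > 1, the mode has j-th component (aⱼ − 1)/(Σaᵢ − K).
Here Σaᵢ = 51 and K = 4, so p_C = (10 − 1)/(51 − 4) = 9/47 ≈ 0.191.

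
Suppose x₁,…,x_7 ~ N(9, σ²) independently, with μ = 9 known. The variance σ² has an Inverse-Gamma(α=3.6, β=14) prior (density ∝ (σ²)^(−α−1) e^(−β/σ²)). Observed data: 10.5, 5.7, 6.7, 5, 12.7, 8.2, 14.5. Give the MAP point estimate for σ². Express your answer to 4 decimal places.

σ̂²_MAP = 6.6056

Sum of squared deviations about the known mean: SS = (10.5−9)² + (5.7−9)² + (6.7−9)² + (5−9)² + (12.7−9)² + (8.2−9)² + (14.5−9)² = 79.01.
The Normal likelihood contributes (σ²)^(−n/2) exp(−SS/(2σ²)), so the posterior is Inverse-Gamma(α + n/2, β + SS/2) = Inverse-Gamma(7.1, 53.505).
The mode of Inverse-Gamma(a, b) is b/(a+1) = 53.505/8.1 ≈ 6.6056.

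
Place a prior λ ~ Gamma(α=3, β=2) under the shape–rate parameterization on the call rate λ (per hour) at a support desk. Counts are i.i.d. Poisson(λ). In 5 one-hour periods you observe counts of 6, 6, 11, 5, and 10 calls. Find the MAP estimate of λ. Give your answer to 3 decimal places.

Σxᵢ = 6+6+11+5+10 = 38, with n = 5.
Posterior ∝ λ^2e^(−2λ) · λ^38e^(−5λ) = λ^40e^(−7λ), i.e. Gamma(shape=41, rate=7).
The mode of a Gamma(a, b) with a ≥ 1 (shape–rate) is (a−1)/b = 40/7 ≈ 5.714.

λ̂_MAP = 5.714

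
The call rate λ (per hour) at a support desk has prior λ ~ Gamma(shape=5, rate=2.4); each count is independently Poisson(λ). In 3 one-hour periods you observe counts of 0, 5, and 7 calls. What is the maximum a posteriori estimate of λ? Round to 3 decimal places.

λ̂_MAP = 2.963

Σxᵢ = 0+5+7 = 12, with n = 3.
Posterior ∝ λ^4e^(−2.4λ) · λ^12e^(−3λ) = λ^16e^(−5.4λ), i.e. Gamma(shape=17, rate=5.4).
The mode of a Gamma(a, b) with a ≥ 1 (shape–rate) is (a−1)/b = 16/5.4 ≈ 2.963.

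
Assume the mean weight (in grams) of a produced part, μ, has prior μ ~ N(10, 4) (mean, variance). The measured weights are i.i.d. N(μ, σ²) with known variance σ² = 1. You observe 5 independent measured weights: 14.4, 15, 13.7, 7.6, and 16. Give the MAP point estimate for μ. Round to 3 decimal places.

n = 5; x̄ = (14.4 + 15 + 13.7 + 7.6 + 16)/5 = 66.7/5 = 13.34.
For a Normal prior and Normal likelihood with known variance, the posterior is Normal; its mode equals its mean, the precision-weighted average.
Prior precision 1/σ₀² = 1/4 = 0.25; data precision n/σ² = 5/1 = 5.
μ̂ = (0.25·10 + 5·13.34) / (0.25 + 5) = 69.2/5.25 = 1384/105 ≈ 13.181.

μ̂_MAP = 13.181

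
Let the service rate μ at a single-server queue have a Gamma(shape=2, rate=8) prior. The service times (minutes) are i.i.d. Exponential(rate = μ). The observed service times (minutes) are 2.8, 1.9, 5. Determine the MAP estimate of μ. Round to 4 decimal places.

The Exponential(rate=μ) likelihood is ∝ μ^n e^(−μΣtᵢ). Here n = 3 and Σtᵢ = 2.8 + 1.9 + 5 = 9.7.
Posterior ∝ μe^(−8μ) · μ^3e^(−9.7μ) = μ^4e^(−17.7μ), i.e. Gamma(5, 17.7).
Mode = (a−1)/b = 4/17.7 ≈ 0.2260.

μ̂_MAP = 0.2260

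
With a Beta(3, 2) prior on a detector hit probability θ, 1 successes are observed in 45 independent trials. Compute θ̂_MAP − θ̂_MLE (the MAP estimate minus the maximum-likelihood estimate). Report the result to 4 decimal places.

MAP − MLE = 0.0403

Posterior is Beta(4, 46); MAP = (4−1)/(50−2) = 3/48 ≈ 0.06250.
MLE ignores the prior: θ̂_MLE = k/n = 1/45 ≈ 0.02222.
Difference = 3/48 − 1/45 = 29/720 ≈ 0.0403.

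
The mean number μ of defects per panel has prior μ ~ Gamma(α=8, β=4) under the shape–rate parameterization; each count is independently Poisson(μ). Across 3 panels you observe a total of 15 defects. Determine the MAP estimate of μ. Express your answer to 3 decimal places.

Σxᵢ = 15, n = 3.
Posterior ∝ μ^7e^(−4μ) · μ^15e^(−3μ) = μ^22e^(−7μ), i.e. Gamma(shape=23, rate=7).
The mode of a Gamma(a, b) with a ≥ 1 (shape–rate) is (a−1)/b = 22/7 ≈ 3.143.

μ̂_MAP = 3.143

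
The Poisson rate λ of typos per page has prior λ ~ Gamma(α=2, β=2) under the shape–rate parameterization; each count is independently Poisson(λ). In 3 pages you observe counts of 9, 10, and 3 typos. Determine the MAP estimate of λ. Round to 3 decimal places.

λ̂_MAP = 4.600

Σxᵢ = 9+10+3 = 22, with n = 3.
Posterior ∝ λe^(−2λ) · λ^22e^(−3λ) = λ^23e^(−5λ), i.e. Gamma(shape=24, rate=5).
The mode of a Gamma(a, b) with a ≥ 1 (shape–rate) is (a−1)/b = 23/5 ≈ 4.600.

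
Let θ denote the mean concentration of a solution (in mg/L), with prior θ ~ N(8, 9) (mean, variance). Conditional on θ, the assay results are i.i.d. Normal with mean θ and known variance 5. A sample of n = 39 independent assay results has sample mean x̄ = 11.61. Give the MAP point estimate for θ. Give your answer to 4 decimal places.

θ̂_MAP = 11.5593

n = 39, x̄ = 11.61.
For a Normal prior and Normal likelihood with known variance, the posterior is Normal; its mode equals its mean, the precision-weighted average.
Prior precision 1/σ₀² = 1/9; data precision n/σ² = 39/5 = 7.8.
θ̂ = ((1/9)·8 + 7.8·11.61) / (1/9 + 7.8) = (411511/4500)/(356/45) = 411511/35600 ≈ 11.5593.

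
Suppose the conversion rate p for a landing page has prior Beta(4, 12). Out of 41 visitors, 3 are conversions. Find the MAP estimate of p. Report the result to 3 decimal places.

Prior: Beta(4, 12).
Data: 3 successes in 41 trials. The binomial likelihood contributes p^3(1−p)^38, so the posterior is Beta(4+3, 12+38) = Beta(7, 50).
For Beta(a, b) with a, b > 1 the mode is (a−1)/(a+b−2) = 6/55 ≈ 0.109.

p̂_MAP = 0.109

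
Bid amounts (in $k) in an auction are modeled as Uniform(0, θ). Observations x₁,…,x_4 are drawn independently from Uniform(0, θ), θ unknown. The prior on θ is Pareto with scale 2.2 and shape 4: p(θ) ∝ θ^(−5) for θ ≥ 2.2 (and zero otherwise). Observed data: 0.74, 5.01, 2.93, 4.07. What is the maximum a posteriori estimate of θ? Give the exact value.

The Uniform(0, θ) likelihood is θ^(−n) for θ ≥ max(xᵢ), zero otherwise. Here max(xᵢ) = 5.01.
Posterior ∝ θ^(−5) · θ^(−4) = θ^(−9) on θ ≥ max(2.2, 5.01) = 5.01.
This density is strictly decreasing in θ, so the posterior mode lies at the lower boundary of the support.

θ̂_MAP = 5.01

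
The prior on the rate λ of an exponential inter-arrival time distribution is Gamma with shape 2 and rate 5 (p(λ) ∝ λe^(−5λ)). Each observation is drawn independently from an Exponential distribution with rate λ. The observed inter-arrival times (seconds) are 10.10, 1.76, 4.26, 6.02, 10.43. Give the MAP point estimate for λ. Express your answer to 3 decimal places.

λ̂_MAP = 0.160

The Exponential(rate=λ) likelihood is ∝ λ^n e^(−λΣtᵢ). Here n = 5 and Σtᵢ = 10.10 + 1.76 + 4.26 + 6.02 + 10.43 = 32.57.
Posterior ∝ λe^(−5λ) · λ^5e^(−32.57λ) = λ^6e^(−37.57λ), i.e. Gamma(7, 37.57).
Mode = (a−1)/b = 6/37.57 ≈ 0.160.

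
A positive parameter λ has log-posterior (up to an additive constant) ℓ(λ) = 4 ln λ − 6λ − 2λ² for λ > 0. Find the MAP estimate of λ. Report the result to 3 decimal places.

λ̂_MAP = 0.500

ℓ'(λ) = 4/λ − 6 − 4λ. Setting this to zero and multiplying by λ: 4λ² + 6λ − 4 = 0.
λ = (−6 + √(6² + 4·4·4)) / (2·4) = (−6 + √100) / 8 = (−6 + 10)/8 = 1/2.
ℓ''(λ) = −4/λ² − 4 < 0, confirming a maximum.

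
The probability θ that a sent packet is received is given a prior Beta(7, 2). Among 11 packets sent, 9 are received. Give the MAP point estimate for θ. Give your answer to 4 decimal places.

Prior: Beta(7, 2).
Data: 9 successes in 11 trials. The binomial likelihood contributes θ^9(1−θ)^2, so the posterior is Beta(7+9, 2+2) = Beta(16, 4).
For Beta(a, b) with a, b > 1 the mode is (a−1)/(a+b−2) = 15/18 ≈ 0.8333.

θ̂_MAP = 0.8333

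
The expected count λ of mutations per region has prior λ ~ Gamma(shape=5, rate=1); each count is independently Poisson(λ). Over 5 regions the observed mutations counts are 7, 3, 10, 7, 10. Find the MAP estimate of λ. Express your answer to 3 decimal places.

λ̂_MAP = 6.833

Σxᵢ = 7+3+10+7+10 = 37, with n = 5.
Posterior ∝ λ^4e^(−1λ) · λ^37e^(−5λ) = λ^41e^(−6λ), i.e. Gamma(shape=42, rate=6).
The mode of a Gamma(a, b) with a ≥ 1 (shape–rate) is (a−1)/b = 41/6 ≈ 6.833.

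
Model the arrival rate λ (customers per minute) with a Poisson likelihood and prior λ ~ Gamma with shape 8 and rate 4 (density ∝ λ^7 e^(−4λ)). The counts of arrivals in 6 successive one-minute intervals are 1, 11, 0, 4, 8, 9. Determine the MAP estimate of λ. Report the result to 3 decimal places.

λ̂_MAP = 4.000

Σxᵢ = 1+11+0+4+8+9 = 33, with n = 6.
Posterior ∝ λ^7e^(−4λ) · λ^33e^(−6λ) = λ^40e^(−10λ), i.e. Gamma(shape=41, rate=10).
The mode of a Gamma(a, b) with a ≥ 1 (shape–rate) is (a−1)/b = 40/10 ≈ 4.000.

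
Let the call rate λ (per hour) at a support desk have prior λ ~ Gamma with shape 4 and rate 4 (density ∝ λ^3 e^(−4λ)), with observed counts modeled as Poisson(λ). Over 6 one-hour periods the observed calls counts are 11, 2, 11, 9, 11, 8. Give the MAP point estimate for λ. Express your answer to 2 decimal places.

Σxᵢ = 11+2+11+9+11+8 = 52, with n = 6.
Posterior ∝ λ^3e^(−4λ) · λ^52e^(−6λ) = λ^55e^(−10λ), i.e. Gamma(shape=56, rate=10).
The mode of a Gamma(a, b) with a ≥ 1 (shape–rate) is (a−1)/b = 55/10 ≈ 5.50.

λ̂_MAP = 5.50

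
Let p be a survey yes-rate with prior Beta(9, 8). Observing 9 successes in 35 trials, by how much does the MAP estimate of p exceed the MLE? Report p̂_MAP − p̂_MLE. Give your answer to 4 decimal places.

Posterior is Beta(18, 34); MAP = (18−1)/(52−2) = 17/50 ≈ 0.34000.
MLE ignores the prior: p̂_MLE = k/n = 9/35 ≈ 0.25714.
Difference = 17/50 − 9/35 = 29/350 ≈ 0.0829.

MAP − MLE = 0.0829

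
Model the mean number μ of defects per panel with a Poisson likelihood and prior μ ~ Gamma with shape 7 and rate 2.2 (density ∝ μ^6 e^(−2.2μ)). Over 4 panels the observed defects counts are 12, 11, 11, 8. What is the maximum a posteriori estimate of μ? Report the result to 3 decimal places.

Σxᵢ = 12+11+11+8 = 42, with n = 4.
Posterior ∝ μ^6e^(−2.2μ) · μ^42e^(−4μ) = μ^48e^(−6.2μ), i.e. Gamma(shape=49, rate=6.2).
The mode of a Gamma(a, b) with a ≥ 1 (shape–rate) is (a−1)/b = 48/6.2 ≈ 7.742.

μ̂_MAP = 7.742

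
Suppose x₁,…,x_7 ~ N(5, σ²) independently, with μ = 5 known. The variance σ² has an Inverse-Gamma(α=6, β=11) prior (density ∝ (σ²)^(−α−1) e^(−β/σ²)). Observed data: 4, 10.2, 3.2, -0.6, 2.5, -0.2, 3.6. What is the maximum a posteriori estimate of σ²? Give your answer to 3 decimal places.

Sum of squared deviations about the known mean: SS = (4−5)² + (10.2−5)² + (3.2−5)² + (-0.6−5)² + (2.5−5)² + (-0.2−5)² + (3.6−5)² = 97.89.
The Normal likelihood contributes (σ²)^(−n/2) exp(−SS/(2σ²)), so the posterior is Inverse-Gamma(α + n/2, β + SS/2) = Inverse-Gamma(9.5, 59.945).
The mode of Inverse-Gamma(a, b) is b/(a+1) = 59.945/10.5 ≈ 5.709.

σ̂²_MAP = 5.709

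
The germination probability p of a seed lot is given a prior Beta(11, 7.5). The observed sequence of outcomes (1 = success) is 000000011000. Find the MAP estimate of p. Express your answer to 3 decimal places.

p̂_MAP = 0.421

Prior: Beta(11, 7.5).
Data: 2 successes in 12 trials (from the sequence). The binomial likelihood contributes p^2(1−p)^10, so the posterior is Beta(11+2, 7.5+10) = Beta(13, 17.5).
For Beta(a, b) with a, b > 1 the mode is (a−1)/(a+b−2) = 12/28.5 ≈ 0.421.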